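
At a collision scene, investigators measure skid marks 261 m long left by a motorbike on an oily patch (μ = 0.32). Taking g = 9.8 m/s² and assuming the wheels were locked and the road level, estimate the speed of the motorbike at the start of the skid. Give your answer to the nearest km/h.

Deceleration a = μg = 0.32 × 9.8 = 3.136 m/s².
v = √(2a·d) = √(2 × 3.136 × 261) = √1636.992 = 40.4598 m/s.
= 40.4598 × 3.6 = 145.655 km/h.

Initial speed ≈ 146 km/h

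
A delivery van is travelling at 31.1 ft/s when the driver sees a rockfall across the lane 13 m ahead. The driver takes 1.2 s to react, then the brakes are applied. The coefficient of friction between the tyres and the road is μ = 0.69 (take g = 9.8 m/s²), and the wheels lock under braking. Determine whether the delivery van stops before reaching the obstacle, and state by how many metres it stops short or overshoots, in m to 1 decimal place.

No — it overshoots by 5.0 m

31.1 ft/s × 0.3048 = 9.4793 m/s.
a = μg = 0.69 × 9.8 = 6.762 m/s².
Reaction distance = 9.4793 × 1.2 = 11.375 m.
Braking distance = v²/(2a) = 89.857 / 13.524 = 6.644 m.
Total stopping distance = 11.375 + 6.644 = 18.019 m, vs 13 m available — it cannot stop in time and overshoots by 18.019 − 13 = 5.019 m.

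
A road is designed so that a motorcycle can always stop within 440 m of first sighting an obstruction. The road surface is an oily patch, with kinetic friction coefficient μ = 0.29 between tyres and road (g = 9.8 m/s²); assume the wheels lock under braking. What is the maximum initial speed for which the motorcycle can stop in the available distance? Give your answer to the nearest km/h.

Maximum speed ≈ 180 km/h

a = μg = 0.29 × 9.8 = 2.842 m/s².
v²/(2a) = d ⇒ v = √(2 × 2.842 × 440) = √2500.96 = 50.0096 m/s.
50.0096 m/s × 3.6 = 180.035 km/h.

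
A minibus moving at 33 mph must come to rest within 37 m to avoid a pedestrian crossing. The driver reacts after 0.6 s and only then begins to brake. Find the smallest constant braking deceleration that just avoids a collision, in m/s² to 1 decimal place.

Required deceleration ≈ 3.9 m/s²

33 mph × 0.44704 = 14.7523 m/s.
Distance covered during reaction = 14.7523 × 0.6 = 8.851 m.
Distance available for braking: 37 − 8.851 = 28.149 m.
v² = 2a·d ⇒ a = v²/(2d) = 14.7523² / (2 × 28.149) = 217.630 / 56.298 = 3.8657 m/s².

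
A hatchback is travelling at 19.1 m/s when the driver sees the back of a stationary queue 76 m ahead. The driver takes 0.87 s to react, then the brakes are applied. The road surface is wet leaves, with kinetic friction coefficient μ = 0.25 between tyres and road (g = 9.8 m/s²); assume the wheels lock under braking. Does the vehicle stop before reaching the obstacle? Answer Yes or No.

No

a = μg = 0.25 × 9.8 = 2.450 m/s².
Reaction distance = 19.1000 × 0.87 = 16.617 m.
Braking distance = v²/(2a) = 364.810 / 4.900 = 74.451 m.
Total stopping distance = 16.617 + 74.451 = 91.068 m, vs 76 m available — it cannot stop in time and overshoots by 91.068 − 76 = 15.068 m.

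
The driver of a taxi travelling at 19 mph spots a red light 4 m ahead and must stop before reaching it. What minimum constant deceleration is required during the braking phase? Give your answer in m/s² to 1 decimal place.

19 mph × 0.44704 = 8.4938 m/s.
v² = 2a·d ⇒ a = v²/(2d) = 8.4938² / (2 × 4.000) = 72.145 / 8.000 = 9.0181 m/s².

Required deceleration ≈ 9.0 m/s²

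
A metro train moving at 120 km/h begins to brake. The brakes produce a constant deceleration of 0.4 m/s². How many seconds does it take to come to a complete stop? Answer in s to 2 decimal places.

120 km/h ÷ 3.6 = 33.3333 m/s.
Braking time = v/a = 33.3333 / 0.400 = 83.333 s.

Braking time ≈ 83.33 s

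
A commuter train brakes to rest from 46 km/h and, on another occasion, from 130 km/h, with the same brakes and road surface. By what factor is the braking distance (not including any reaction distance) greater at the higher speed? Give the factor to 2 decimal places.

Factor ≈ 7.99

Braking distance d = v²/(2a), so with a fixed, d ∝ v².
Factor = (130/46)² = 2.8261² = 7.9868.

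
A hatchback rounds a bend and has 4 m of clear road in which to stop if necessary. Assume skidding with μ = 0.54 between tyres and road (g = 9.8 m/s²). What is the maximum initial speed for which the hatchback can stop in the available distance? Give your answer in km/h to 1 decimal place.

Maximum speed ≈ 23.4 km/h

a = μg = 0.54 × 9.8 = 5.292 m/s².
v²/(2a) = d ⇒ v = √(2 × 5.292 × 4) = √42.34 = 6.5069 m/s.
6.5069 m/s × 3.6 = 23.425 km/h.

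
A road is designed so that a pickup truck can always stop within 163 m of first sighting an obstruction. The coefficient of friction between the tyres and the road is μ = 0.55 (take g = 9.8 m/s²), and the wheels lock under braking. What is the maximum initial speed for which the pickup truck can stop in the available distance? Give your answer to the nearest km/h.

a = μg = 0.55 × 9.8 = 5.390 m/s².
v²/(2a) = d ⇒ v = √(2 × 5.390 × 163) = √1757.14 = 41.9183 m/s.
41.9183 m/s × 3.6 = 150.906 km/h.

Maximum speed ≈ 151 km/h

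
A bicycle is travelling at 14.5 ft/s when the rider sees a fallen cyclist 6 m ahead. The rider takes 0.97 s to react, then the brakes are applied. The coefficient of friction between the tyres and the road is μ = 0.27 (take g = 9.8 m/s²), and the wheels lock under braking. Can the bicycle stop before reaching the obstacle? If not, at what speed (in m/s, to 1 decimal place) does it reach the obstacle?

No — it strikes the obstacle at 3.2 m/s

14.5 ft/s × 0.3048 = 4.4196 m/s.
a = μg = 0.27 × 9.8 = 2.646 m/s².
Reaction distance = 4.4196 × 0.97 = 4.287 m.
Braking distance needed to stop: v²/(2a) = 19.533 / 5.292 = 3.691 m, so total needed = 4.287 + 3.691 = 7.978 m > 6 m — it cannot stop.
Distance remaining when braking begins: 6 − 4.287 = 1.713 m.
v² = v₀² − 2a·d = 19.533 − 2 × 2.646 × 1.713 = 10.468 m²/s².
v = √10.468 = 3.235 m/s.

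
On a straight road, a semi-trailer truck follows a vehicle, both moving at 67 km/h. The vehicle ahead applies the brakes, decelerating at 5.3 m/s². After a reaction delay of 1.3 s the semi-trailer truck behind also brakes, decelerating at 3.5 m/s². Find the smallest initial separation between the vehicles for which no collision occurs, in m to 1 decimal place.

Minimum gap ≈ 41.0 m

67 km/h ÷ 3.6 = 18.6111 m/s.
Leader travels v²/(2a_L) = 346.373 / 10.600 = 32.677 m before stopping.
Follower covers v·t_r = 18.6111 × 1.3 = 24.194 m while reacting, then v²/(2a_F) = 346.373 / 7.000 = 49.482 m while braking, for a total of 24.194 + 49.482 = 73.676 m.
Since a_F ≤ a_L and the follower starts braking later, the follower is never slower than the leader, so the closest approach is when both have stopped.
Minimum gap = 73.676 − 32.677 = 40.999 m.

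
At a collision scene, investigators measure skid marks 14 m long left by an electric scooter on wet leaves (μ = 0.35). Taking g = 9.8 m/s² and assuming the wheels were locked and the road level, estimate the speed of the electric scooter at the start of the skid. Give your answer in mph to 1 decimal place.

Initial speed ≈ 21.9 mph

Deceleration a = μg = 0.35 × 9.8 = 3.430 m/s².
v = √(2a·d) = √(2 × 3.430 × 14) = √96.040 = 9.8000 m/s.
= 9.8000 ÷ 0.44704 = 21.922 mph.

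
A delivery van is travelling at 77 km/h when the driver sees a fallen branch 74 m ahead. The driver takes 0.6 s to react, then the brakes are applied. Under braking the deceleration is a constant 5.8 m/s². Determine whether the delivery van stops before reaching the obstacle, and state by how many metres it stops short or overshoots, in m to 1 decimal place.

Yes — it stops 21.7 m short of the obstacle

77 km/h ÷ 3.6 = 21.3889 m/s.
Reaction distance = 21.3889 × 0.6 = 12.833 m.
Braking distance = v²/(2a) = 457.485 / 11.600 = 39.438 m.
Total stopping distance = 12.833 + 39.438 = 52.271 m, vs 74 m available — it stops with 74 − 52.271 = 21.729 m to spare.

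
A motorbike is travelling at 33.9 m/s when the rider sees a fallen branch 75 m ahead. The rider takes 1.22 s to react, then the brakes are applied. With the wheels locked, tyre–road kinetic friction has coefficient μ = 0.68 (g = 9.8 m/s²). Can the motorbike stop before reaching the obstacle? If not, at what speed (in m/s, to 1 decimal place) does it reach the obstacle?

No — it strikes the obstacle at 26.5 m/s

a = μg = 0.68 × 9.8 = 6.664 m/s².
Reaction distance = 33.9000 × 1.22 = 41.358 m.
Braking distance needed to stop: v²/(2a) = 1149.210 / 13.328 = 86.225 m, so total needed = 41.358 + 86.225 = 127.583 m > 75 m — it cannot stop.
Distance remaining when braking begins: 75 − 41.358 = 33.642 m.
v² = v₀² − 2a·d = 1149.210 − 2 × 6.664 × 33.642 = 700.829 m²/s².
v = √700.829 = 26.473 m/s.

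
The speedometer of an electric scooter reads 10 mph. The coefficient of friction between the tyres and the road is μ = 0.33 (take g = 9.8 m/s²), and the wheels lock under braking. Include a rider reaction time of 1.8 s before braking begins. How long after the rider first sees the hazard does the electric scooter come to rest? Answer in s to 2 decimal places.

Total time ≈ 3.18 s

10 mph × 0.44704 = 4.4704 m/s.
a = μg = 0.33 × 9.8 = 3.234 m/s².
Braking time = v/a = 4.4704 / 3.234 = 1.382 s.
Total = 1.8 + 1.382 = 3.182 s.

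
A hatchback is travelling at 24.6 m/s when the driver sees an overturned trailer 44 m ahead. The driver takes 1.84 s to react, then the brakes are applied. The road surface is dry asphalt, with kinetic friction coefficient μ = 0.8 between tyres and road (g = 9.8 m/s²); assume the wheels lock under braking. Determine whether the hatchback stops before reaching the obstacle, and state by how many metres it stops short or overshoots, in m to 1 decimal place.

No — it overshoots by 39.9 m

a = μg = 0.8 × 9.8 = 7.840 m/s².
Reaction distance = 24.6000 × 1.84 = 45.264 m.
Braking distance = v²/(2a) = 605.160 / 15.680 = 38.594 m.
Total stopping distance = 45.264 + 38.594 = 83.858 m, vs 44 m available — it cannot stop in time and overshoots by 83.858 − 44 = 39.858 m.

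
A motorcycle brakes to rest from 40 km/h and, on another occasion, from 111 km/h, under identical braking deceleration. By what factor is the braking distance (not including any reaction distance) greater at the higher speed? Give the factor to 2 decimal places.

Factor ≈ 7.70

Braking distance d = v²/(2a), so with a fixed, d ∝ v².
Factor = (111/40)² = 2.7750² = 7.7006.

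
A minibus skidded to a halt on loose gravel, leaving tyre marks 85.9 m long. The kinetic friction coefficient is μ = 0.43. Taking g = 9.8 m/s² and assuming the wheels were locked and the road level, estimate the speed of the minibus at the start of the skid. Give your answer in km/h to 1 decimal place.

Deceleration a = μg = 0.43 × 9.8 = 4.214 m/s².
v = √(2a·d) = √(2 × 4.214 × 85.9) = √723.965 = 26.9066 m/s.
= 26.9066 × 3.6 = 96.864 km/h.

Initial speed ≈ 96.9 km/h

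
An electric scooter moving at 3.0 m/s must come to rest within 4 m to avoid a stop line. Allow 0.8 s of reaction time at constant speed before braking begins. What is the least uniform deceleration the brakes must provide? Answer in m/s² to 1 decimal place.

Required deceleration ≈ 2.8 m/s²

Distance covered during reaction = 3.0000 × 0.8 = 2.400 m.
Distance available for braking: 4 − 2.400 = 1.600 m.
v² = 2a·d ⇒ a = v²/(2d) = 3.0000² / (2 × 1.600) = 9.000 / 3.200 = 2.8125 m/s².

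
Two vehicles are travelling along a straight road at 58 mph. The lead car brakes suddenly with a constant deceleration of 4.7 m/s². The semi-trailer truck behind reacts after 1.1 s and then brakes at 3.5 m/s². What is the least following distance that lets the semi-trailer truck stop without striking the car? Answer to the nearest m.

Minimum gap ≈ 53 m

58 mph × 0.44704 = 25.9283 m/s.
Leader travels v²/(2a_L) = 672.277 / 9.400 = 71.519 m before stopping.
Follower covers v·t_r = 25.9283 × 1.1 = 28.521 m while reacting, then v²/(2a_F) = 672.277 / 7.000 = 96.040 m while braking, for a total of 28.521 + 96.040 = 124.561 m.
Since a_F ≤ a_L and the follower starts braking later, the follower is never slower than the leader, so the closest approach is when both have stopped.
Minimum gap = 124.561 − 71.519 = 53.042 m.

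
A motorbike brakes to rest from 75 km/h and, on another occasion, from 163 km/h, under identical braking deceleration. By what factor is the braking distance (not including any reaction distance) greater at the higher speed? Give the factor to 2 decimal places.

Factor ≈ 4.72

Braking distance d = v²/(2a), so with a fixed, d ∝ v².
Factor = (163/75)² = 2.1733² = 4.7232.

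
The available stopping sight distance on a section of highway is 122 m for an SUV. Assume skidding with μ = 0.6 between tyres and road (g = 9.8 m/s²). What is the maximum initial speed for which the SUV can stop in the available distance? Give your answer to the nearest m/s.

Maximum speed ≈ 38 m/s

a = μg = 0.6 × 9.8 = 5.880 m/s².
v²/(2a) = d ⇒ v = √(2 × 5.880 × 122) = √1434.72 = 37.8777 m/s.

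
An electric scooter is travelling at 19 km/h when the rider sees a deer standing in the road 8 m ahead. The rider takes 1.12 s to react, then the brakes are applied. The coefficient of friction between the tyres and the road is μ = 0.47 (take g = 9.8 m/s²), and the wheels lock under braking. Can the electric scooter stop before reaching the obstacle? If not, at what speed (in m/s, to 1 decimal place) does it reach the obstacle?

No — it strikes the obstacle at 2.9 m/s

19 km/h ÷ 3.6 = 5.2778 m/s.
a = μg = 0.47 × 9.8 = 4.606 m/s².
Reaction distance = 5.2778 × 1.12 = 5.911 m.
Braking distance needed to stop: v²/(2a) = 27.855 / 9.212 = 3.024 m, so total needed = 5.911 + 3.024 = 8.935 m > 8 m — it cannot stop.
Distance remaining when braking begins: 8 − 5.911 = 2.089 m.
v² = v₀² − 2a·d = 27.855 − 2 × 4.606 × 2.089 = 8.611 m²/s².
v = √8.611 = 2.934 m/s.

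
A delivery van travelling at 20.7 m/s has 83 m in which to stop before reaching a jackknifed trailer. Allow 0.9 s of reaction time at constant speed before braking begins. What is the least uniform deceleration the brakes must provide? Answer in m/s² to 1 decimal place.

Distance covered during reaction = 20.7000 × 0.9 = 18.630 m.
Distance available for braking: 83 − 18.630 = 64.370 m.
v² = 2a·d ⇒ a = v²/(2d) = 20.7000² / (2 × 64.370) = 428.490 / 128.740 = 3.3283 m/s².

Required deceleration ≈ 3.3 m/s²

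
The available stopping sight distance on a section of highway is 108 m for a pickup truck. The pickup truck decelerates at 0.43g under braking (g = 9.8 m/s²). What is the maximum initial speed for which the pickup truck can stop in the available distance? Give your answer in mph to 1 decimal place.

Maximum speed ≈ 67.5 mph

a = 0.43 × 9.8 = 4.214 m/s².
v²/(2a) = d ⇒ v = √(2 × 4.214 × 108) = √910.22 = 30.1699 m/s.
30.1699 m/s ÷ 0.44704 = 67.488 mph.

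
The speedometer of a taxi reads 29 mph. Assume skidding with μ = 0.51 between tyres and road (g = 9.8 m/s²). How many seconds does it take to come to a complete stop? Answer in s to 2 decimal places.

Braking time ≈ 2.59 s

29 mph × 0.44704 = 12.9642 m/s.
a = μg = 0.51 × 9.8 = 4.998 m/s².
Braking time = v/a = 12.9642 / 4.998 = 2.594 s.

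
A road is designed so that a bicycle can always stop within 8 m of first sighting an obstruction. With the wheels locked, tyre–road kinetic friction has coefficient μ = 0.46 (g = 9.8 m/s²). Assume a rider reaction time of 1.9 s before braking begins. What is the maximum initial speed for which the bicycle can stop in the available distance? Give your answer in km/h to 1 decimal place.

a = μg = 0.46 × 9.8 = 4.508 m/s².
Stopping distance: v·t_r + v²/(2a) = 8 with t_r = 1.9 s and a = 4.508 m/s².
So v² + 17.130 v − 72.13 = 0.
Positive root: v = −a·t_r + √((a·t_r)² + 2a·d) = −8.565 + √(73.359 + 72.13) = 3.4969 m/s.
3.4969 m/s × 3.6 = 12.589 km/h.

Maximum speed ≈ 12.6 km/h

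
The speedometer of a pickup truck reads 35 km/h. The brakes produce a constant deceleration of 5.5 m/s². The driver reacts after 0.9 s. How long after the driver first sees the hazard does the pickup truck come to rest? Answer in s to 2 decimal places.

35 km/h ÷ 3.6 = 9.7222 m/s.
Braking time = v/a = 9.7222 / 5.500 = 1.768 s.
Total = 0.9 + 1.768 = 2.668 s.

Total time ≈ 2.67 s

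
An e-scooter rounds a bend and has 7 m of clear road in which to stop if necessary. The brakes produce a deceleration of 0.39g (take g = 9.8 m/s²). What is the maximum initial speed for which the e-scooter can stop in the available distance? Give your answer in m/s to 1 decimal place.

a = 0.39 × 9.8 = 3.822 m/s².
v²/(2a) = d ⇒ v = √(2 × 3.822 × 7) = √53.51 = 7.3151 m/s.

Maximum speed ≈ 7.3 m/s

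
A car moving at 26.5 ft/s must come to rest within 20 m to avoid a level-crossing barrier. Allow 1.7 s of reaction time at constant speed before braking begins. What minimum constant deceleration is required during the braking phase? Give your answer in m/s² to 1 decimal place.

26.5 ft/s × 0.3048 = 8.0772 m/s.
Distance covered during reaction = 8.0772 × 1.7 = 13.731 m.
Distance available for braking: 20 − 13.731 = 6.269 m.
v² = 2a·d ⇒ a = v²/(2d) = 8.0772² / (2 × 6.269) = 65.241 / 12.538 = 5.2035 m/s².

Required deceleration ≈ 5.2 m/s²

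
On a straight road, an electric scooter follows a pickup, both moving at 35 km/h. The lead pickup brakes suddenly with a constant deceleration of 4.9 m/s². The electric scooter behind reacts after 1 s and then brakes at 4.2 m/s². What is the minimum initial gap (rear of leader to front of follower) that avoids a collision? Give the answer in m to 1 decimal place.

35 km/h ÷ 3.6 = 9.7222 m/s.
Leader travels v²/(2a_L) = 94.521 / 9.800 = 9.645 m before stopping.
Follower covers v·t_r = 9.7222 × 1 = 9.722 m while reacting, then v²/(2a_F) = 94.521 / 8.400 = 11.252 m while braking, for a total of 9.722 + 11.252 = 20.974 m.
Since a_F ≤ a_L and the follower starts braking later, the follower is never slower than the leader, so the closest approach is when both have stopped.
Minimum gap = 20.974 − 9.645 = 11.329 m.

Minimum gap ≈ 11.3 m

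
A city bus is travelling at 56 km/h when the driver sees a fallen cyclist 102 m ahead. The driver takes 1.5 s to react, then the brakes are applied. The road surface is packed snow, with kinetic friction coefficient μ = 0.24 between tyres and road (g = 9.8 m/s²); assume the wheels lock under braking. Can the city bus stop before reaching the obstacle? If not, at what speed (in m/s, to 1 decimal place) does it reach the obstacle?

56 km/h ÷ 3.6 = 15.5556 m/s.
a = μg = 0.24 × 9.8 = 2.352 m/s².
Reaction distance = 15.5556 × 1.5 = 23.333 m.
Braking distance = v²/(2a) = 241.977 / 4.704 = 51.441 m.
Total stopping distance = 23.333 + 51.441 = 74.774 m, vs 102 m available — it stops with 102 − 74.774 = 27.226 m to spare.

Yes — it stops about 27.2 m short of the obstacle, so it never reaches it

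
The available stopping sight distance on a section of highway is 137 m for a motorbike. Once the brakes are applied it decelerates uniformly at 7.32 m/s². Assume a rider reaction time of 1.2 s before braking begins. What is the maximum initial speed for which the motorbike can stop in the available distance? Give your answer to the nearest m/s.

Maximum speed ≈ 37 m/s

Stopping distance: v·t_r + v²/(2a) = 137 with t_r = 1.2 s and a = 7.320 m/s².
So v² + 17.568 v − 2005.68 = 0.
Positive root: v = −a·t_r + √((a·t_r)² + 2a·d) = −8.784 + √(77.159 + 2005.68) = 36.8541 m/s.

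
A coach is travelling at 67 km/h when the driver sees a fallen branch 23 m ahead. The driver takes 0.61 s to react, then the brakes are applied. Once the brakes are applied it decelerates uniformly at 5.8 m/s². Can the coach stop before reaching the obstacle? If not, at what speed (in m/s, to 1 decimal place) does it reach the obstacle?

67 km/h ÷ 3.6 = 18.6111 m/s.
Reaction distance = 18.6111 × 0.61 = 11.353 m.
Braking distance needed to stop: v²/(2a) = 346.373 / 11.600 = 29.860 m, so total needed = 11.353 + 29.860 = 41.213 m > 23 m — it cannot stop.
Distance remaining when braking begins: 23 − 11.353 = 11.647 m.
v² = v₀² − 2a·d = 346.373 − 2 × 5.800 × 11.647 = 211.268 m²/s².
v = √211.268 = 14.535 m/s.

No — it strikes the obstacle at 14.5 m/s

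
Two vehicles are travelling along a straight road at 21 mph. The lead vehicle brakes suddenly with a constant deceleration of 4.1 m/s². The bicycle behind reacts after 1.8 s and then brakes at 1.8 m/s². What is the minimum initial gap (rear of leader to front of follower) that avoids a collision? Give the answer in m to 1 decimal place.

Minimum gap ≈ 30.6 m

21 mph × 0.44704 = 9.3878 m/s.
Leader travels v²/(2a_L) = 88.131 / 8.200 = 10.748 m before stopping.
Follower covers v·t_r = 9.3878 × 1.8 = 16.898 m while reacting, then v²/(2a_F) = 88.131 / 3.600 = 24.481 m while braking, for a total of 16.898 + 24.481 = 41.379 m.
Since a_F ≤ a_L and the follower starts braking later, the follower is never slower than the leader, so the closest approach is when both have stopped.
Minimum gap = 41.379 − 10.748 = 30.631 m.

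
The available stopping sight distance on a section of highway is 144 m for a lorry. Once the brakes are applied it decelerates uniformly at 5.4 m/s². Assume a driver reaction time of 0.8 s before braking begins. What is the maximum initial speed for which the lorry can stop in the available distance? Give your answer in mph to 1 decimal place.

Stopping distance: v·t_r + v²/(2a) = 144 with t_r = 0.8 s and a = 5.400 m/s².
So v² + 8.640 v − 1555.20 = 0.
Positive root: v = −a·t_r + √((a·t_r)² + 2a·d) = −4.320 + √(18.662 + 1555.20) = 35.3519 m/s.
35.3519 m/s ÷ 0.44704 = 79.080 mph.

Maximum speed ≈ 79.1 mph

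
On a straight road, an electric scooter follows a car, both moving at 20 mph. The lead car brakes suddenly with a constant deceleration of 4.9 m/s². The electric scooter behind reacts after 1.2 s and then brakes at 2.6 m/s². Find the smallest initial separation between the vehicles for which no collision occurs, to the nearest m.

20 mph × 0.44704 = 8.9408 m/s.
Leader travels v²/(2a_L) = 79.938 / 9.800 = 8.157 m before stopping.
Follower covers v·t_r = 8.9408 × 1.2 = 10.729 m while reacting, then v²/(2a_F) = 79.938 / 5.200 = 15.373 m while braking, for a total of 10.729 + 15.373 = 26.102 m.
Since a_F ≤ a_L and the follower starts braking later, the follower is never slower than the leader, so the closest approach is when both have stopped.
Minimum gap = 26.102 − 8.157 = 17.945 m.

Minimum gap ≈ 18 m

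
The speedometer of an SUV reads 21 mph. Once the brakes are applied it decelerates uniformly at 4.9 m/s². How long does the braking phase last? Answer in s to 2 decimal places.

21 mph × 0.44704 = 9.3878 m/s.
Braking time = v/a = 9.3878 / 4.900 = 1.916 s.

Braking time ≈ 1.92 s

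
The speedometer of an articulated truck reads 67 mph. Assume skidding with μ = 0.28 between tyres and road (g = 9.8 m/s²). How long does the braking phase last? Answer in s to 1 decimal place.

Braking time ≈ 10.9 s

67 mph × 0.44704 = 29.9517 m/s.
a = μg = 0.28 × 9.8 = 2.744 m/s².
Braking time = v/a = 29.9517 / 2.744 = 10.915 s.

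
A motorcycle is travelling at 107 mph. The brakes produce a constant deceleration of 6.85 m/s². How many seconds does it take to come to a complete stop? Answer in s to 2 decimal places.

Braking time ≈ 6.98 s

107 mph × 0.44704 = 47.8333 m/s.
Braking time = v/a = 47.8333 / 6.850 = 6.983 s.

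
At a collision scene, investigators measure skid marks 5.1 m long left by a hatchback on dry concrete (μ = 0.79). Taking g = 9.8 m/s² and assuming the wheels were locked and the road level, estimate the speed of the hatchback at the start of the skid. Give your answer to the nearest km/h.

Deceleration a = μg = 0.79 × 9.8 = 7.742 m/s².
v = √(2a·d) = √(2 × 7.742 × 5.1) = √78.968 = 8.8864 m/s.
= 8.8864 × 3.6 = 31.991 km/h.

Initial speed ≈ 32 km/h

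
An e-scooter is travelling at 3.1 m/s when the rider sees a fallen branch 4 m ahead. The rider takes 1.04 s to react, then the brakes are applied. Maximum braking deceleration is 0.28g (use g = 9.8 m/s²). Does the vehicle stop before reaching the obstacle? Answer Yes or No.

a = 0.28 × 9.8 = 2.744 m/s².
Reaction distance = 3.1000 × 1.04 = 3.224 m.
Braking distance = v²/(2a) = 9.610 / 5.488 = 1.751 m.
Total stopping distance = 3.224 + 1.751 = 4.975 m, vs 4 m available — it cannot stop in time and overshoots by 4.975 − 4 = 0.975 m.

No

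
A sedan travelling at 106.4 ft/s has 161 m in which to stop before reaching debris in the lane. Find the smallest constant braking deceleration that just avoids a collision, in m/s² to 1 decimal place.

Required deceleration ≈ 3.3 m/s²

106.4 ft/s × 0.3048 = 32.4307 m/s.
v² = 2a·d ⇒ a = v²/(2d) = 32.4307² / (2 × 161.000) = 1051.750 / 322.000 = 3.2663 m/s².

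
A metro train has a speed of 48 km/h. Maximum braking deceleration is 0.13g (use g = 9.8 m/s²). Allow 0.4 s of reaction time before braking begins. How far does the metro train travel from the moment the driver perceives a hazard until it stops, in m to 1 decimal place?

48 km/h ÷ 3.6 = 13.3333 m/s.
a = 0.13 × 9.8 = 1.274 m/s².
Reaction distance = v·t_r = 13.3333 × 0.4 = 5.333 m.
Braking distance = v²/(2a) = 13.3333² / (2 × 1.274) = 177.777 / 2.548 = 69.771 m.
Total = 5.333 + 69.771 = 75.104 m.

Total stopping distance ≈ 75.1 m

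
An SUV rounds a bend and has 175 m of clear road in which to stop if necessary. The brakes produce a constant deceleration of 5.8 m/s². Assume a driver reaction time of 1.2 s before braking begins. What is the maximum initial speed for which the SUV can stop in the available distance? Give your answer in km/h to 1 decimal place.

Maximum speed ≈ 139.1 km/h

Stopping distance: v·t_r + v²/(2a) = 175 with t_r = 1.2 s and a = 5.800 m/s².
So v² + 13.920 v − 2030.00 = 0.
Positive root: v = −a·t_r + √((a·t_r)² + 2a·d) = −6.960 + √(48.442 + 2030.00) = 38.6299 m/s.
38.6299 m/s × 3.6 = 139.068 km/h.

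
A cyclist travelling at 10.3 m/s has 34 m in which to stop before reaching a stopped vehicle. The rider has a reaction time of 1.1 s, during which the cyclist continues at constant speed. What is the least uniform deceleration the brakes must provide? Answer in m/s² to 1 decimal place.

Distance covered during reaction = 10.3000 × 1.1 = 11.330 m.
Distance available for braking: 34 − 11.330 = 22.670 m.
v² = 2a·d ⇒ a = v²/(2d) = 10.3000² / (2 × 22.670) = 106.090 / 45.340 = 2.3399 m/s².

Required deceleration ≈ 2.3 m/s²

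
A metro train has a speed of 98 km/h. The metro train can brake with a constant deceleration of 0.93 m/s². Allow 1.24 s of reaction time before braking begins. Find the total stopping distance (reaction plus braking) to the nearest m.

98 km/h ÷ 3.6 = 27.2222 m/s.
Reaction distance = v·t_r = 27.2222 × 1.24 = 33.756 m.
Braking distance = v²/(2a) = 27.2222² / (2 × 0.930) = 741.048 / 1.860 = 398.413 m.
Total = 33.756 + 398.413 = 432.169 m.

Total stopping distance ≈ 432 m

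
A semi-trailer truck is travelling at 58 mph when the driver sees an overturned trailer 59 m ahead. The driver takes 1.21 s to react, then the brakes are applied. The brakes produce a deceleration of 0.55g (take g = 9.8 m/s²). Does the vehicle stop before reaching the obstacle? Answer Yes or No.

58 mph × 0.44704 = 25.9283 m/s.
a = 0.55 × 9.8 = 5.390 m/s².
Reaction distance = 25.9283 × 1.21 = 31.373 m.
Braking distance = v²/(2a) = 672.277 / 10.780 = 62.363 m.
Total stopping distance = 31.373 + 62.363 = 93.736 m, vs 59 m available — it cannot stop in time and overshoots by 93.736 − 59 = 34.736 m.

No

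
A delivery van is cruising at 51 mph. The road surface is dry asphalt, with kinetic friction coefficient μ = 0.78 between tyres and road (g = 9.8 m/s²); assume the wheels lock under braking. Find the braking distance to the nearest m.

51 mph × 0.44704 = 22.7990 m/s.
a = μg = 0.78 × 9.8 = 7.644 m/s².
Braking distance = v²/(2a) = 22.7990² / (2 × 7.644) = 519.794 / 15.288 = 34.000 m.

Braking distance ≈ 34 m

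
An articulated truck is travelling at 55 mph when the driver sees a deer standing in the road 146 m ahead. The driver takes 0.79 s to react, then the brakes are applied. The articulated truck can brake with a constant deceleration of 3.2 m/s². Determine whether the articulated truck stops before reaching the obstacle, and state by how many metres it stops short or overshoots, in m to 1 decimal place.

55 mph × 0.44704 = 24.5872 m/s.
Reaction distance = 24.5872 × 0.79 = 19.424 m.
Braking distance = v²/(2a) = 604.530 / 6.400 = 94.458 m.
Total stopping distance = 19.424 + 94.458 = 113.882 m, vs 146 m available — it stops with 146 − 113.882 = 32.118 m to spare.

Yes — it stops 32.1 m short of the obstacle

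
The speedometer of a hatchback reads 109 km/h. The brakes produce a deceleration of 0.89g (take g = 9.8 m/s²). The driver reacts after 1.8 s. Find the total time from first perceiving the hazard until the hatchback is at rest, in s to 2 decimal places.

109 km/h ÷ 3.6 = 30.2778 m/s.
a = 0.89 × 9.8 = 8.722 m/s².
Braking time = v/a = 30.2778 / 8.722 = 3.471 s.
Total = 1.8 + 3.471 = 5.271 s.

Total time ≈ 5.27 s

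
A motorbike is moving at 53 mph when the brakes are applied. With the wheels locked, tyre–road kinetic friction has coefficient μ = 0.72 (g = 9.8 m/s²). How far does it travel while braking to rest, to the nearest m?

Braking distance ≈ 40 m

53 mph × 0.44704 = 23.6931 m/s.
a = μg = 0.72 × 9.8 = 7.056 m/s².
Braking distance = v²/(2a) = 23.6931² / (2 × 7.056) = 561.363 / 14.112 = 39.779 m.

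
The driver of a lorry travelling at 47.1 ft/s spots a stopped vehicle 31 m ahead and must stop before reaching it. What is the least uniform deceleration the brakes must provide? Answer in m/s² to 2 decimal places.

47.1 ft/s × 0.3048 = 14.3561 m/s.
v² = 2a·d ⇒ a = v²/(2d) = 14.3561² / (2 × 31.000) = 206.098 / 62.000 = 3.3242 m/s².

Required deceleration ≈ 3.32 m/s²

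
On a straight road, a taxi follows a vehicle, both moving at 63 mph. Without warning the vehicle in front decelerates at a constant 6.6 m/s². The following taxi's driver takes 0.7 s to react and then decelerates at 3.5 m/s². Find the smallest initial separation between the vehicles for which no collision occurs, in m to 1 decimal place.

63 mph × 0.44704 = 28.1635 m/s.
Leader travels v²/(2a_L) = 793.183 / 13.200 = 60.090 m before stopping.
Follower covers v·t_r = 28.1635 × 0.7 = 19.714 m while reacting, then v²/(2a_F) = 793.183 / 7.000 = 113.312 m while braking, for a total of 19.714 + 113.312 = 133.026 m.
Since a_F ≤ a_L and the follower starts braking later, the follower is never slower than the leader, so the closest approach is when both have stopped.
Minimum gap = 133.026 − 60.090 = 72.936 m.

Minimum gap ≈ 72.9 m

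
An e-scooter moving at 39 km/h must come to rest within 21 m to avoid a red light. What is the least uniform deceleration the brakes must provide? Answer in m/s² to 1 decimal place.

Required deceleration ≈ 2.8 m/s²

39 km/h ÷ 3.6 = 10.8333 m/s.
v² = 2a·d ⇒ a = v²/(2d) = 10.8333² / (2 × 21.000) = 117.360 / 42.000 = 2.7943 m/s².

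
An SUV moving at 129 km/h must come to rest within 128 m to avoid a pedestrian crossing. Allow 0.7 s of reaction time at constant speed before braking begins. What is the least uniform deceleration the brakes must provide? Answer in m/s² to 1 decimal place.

Required deceleration ≈ 6.2 m/s²

129 km/h ÷ 3.6 = 35.8333 m/s.
Distance covered during reaction = 35.8333 × 0.7 = 25.083 m.
Distance available for braking: 128 − 25.083 = 102.917 m.
v² = 2a·d ⇒ a = v²/(2d) = 35.8333² / (2 × 102.917) = 1284.025 / 205.834 = 6.2382 m/s².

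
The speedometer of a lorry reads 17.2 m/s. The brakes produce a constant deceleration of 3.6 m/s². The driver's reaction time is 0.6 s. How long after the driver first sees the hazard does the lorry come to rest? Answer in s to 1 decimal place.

Total time ≈ 5.4 s

Braking time = v/a = 17.2000 / 3.600 = 4.778 s.
Total = 0.6 + 4.778 = 5.378 s.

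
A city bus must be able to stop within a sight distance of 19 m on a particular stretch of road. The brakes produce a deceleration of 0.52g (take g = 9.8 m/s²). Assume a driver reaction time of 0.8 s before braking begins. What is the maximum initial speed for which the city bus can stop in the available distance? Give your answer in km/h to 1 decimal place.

a = 0.52 × 9.8 = 5.096 m/s².
Stopping distance: v·t_r + v²/(2a) = 19 with t_r = 0.8 s and a = 5.096 m/s².
So v² + 8.154 v − 193.65 = 0.
Positive root: v = −a·t_r + √((a·t_r)² + 2a·d) = −4.077 + √(16.622 + 193.65) = 10.4238 m/s.
10.4238 m/s × 3.6 = 37.526 km/h.

Maximum speed ≈ 37.5 km/h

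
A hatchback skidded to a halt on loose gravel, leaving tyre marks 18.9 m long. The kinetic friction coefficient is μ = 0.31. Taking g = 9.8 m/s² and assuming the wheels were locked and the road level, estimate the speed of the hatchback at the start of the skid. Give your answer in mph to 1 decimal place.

Deceleration a = μg = 0.31 × 9.8 = 3.038 m/s².
v = √(2a·d) = √(2 × 3.038 × 18.9) = √114.836 = 10.7162 m/s.
= 10.7162 ÷ 0.44704 = 23.971 mph.

Initial speed ≈ 24.0 mph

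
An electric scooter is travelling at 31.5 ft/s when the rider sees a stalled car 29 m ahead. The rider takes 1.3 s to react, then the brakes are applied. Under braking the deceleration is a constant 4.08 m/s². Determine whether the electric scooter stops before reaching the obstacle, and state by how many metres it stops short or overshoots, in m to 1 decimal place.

31.5 ft/s × 0.3048 = 9.6012 m/s.
Reaction distance = 9.6012 × 1.3 = 12.482 m.
Braking distance = v²/(2a) = 92.183 / 8.160 = 11.297 m.
Total stopping distance = 12.482 + 11.297 = 23.779 m, vs 29 m available — it stops with 29 − 23.779 = 5.221 m to spare.

Yes — it stops 5.2 m short of the obstacle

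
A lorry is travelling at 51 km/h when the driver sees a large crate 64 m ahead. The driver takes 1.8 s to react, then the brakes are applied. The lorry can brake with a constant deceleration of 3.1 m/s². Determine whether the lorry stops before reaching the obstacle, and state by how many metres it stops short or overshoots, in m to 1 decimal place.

Yes — it stops 6.1 m short of the obstacle

51 km/h ÷ 3.6 = 14.1667 m/s.
Reaction distance = 14.1667 × 1.8 = 25.500 m.
Braking distance = v²/(2a) = 200.695 / 6.200 = 32.370 m.
Total stopping distance = 25.500 + 32.370 = 57.870 m, vs 64 m available — it stops with 64 − 57.870 = 6.130 m to spare.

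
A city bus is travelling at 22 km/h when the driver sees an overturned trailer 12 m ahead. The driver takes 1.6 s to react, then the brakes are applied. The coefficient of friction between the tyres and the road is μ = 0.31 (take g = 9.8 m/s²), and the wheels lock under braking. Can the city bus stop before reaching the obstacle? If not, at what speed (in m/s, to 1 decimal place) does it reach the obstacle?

22 km/h ÷ 3.6 = 6.1111 m/s.
a = μg = 0.31 × 9.8 = 3.038 m/s².
Reaction distance = 6.1111 × 1.6 = 9.778 m.
Braking distance needed to stop: v²/(2a) = 37.346 / 6.076 = 6.146 m, so total needed = 9.778 + 6.146 = 15.924 m > 12 m — it cannot stop.
Distance remaining when braking begins: 12 − 9.778 = 2.222 m.
v² = v₀² − 2a·d = 37.346 − 2 × 3.038 × 2.222 = 23.845 m²/s².
v = √23.845 = 4.883 m/s.

No — it strikes the obstacle at 4.9 m/s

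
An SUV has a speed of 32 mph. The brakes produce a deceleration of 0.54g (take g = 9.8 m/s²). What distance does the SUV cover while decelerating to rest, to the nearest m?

Braking distance ≈ 19 m

32 mph × 0.44704 = 14.3053 m/s.
a = 0.54 × 9.8 = 5.292 m/s².
Braking distance = v²/(2a) = 14.3053² / (2 × 5.292) = 204.642 / 10.584 = 19.335 m.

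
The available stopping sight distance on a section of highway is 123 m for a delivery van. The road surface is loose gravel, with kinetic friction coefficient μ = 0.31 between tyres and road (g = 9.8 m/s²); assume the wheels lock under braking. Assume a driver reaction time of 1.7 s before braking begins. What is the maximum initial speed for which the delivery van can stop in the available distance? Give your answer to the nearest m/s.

a = μg = 0.31 × 9.8 = 3.038 m/s².
Stopping distance: v·t_r + v²/(2a) = 123 with t_r = 1.7 s and a = 3.038 m/s².
So v² + 10.329 v − 747.35 = 0.
Positive root: v = −a·t_r + √((a·t_r)² + 2a·d) = −5.165 + √(26.677 + 747.35) = 22.6563 m/s.

Maximum speed ≈ 23 m/s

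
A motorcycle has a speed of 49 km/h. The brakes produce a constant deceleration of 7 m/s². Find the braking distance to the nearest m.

Braking distance ≈ 13 m

49 km/h ÷ 3.6 = 13.6111 m/s.
Braking distance = v²/(2a) = 13.6111² / (2 × 7.000) = 185.262 / 14.000 = 13.233 m.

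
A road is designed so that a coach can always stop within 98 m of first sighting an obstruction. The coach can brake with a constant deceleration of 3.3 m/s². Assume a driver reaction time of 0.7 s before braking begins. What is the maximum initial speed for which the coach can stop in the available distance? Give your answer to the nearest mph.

Maximum speed ≈ 52 mph

Stopping distance: v·t_r + v²/(2a) = 98 with t_r = 0.7 s and a = 3.300 m/s².
So v² + 4.620 v − 646.80 = 0.
Positive root: v = −a·t_r + √((a·t_r)² + 2a·d) = −2.310 + √(5.336 + 646.80) = 23.2270 m/s.
23.2270 m/s ÷ 0.44704 = 51.957 mph.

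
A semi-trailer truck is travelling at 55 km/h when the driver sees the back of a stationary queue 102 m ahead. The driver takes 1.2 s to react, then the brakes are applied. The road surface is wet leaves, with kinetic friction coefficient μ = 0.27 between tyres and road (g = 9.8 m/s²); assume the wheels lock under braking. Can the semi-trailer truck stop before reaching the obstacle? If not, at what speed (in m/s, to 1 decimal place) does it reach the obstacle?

55 km/h ÷ 3.6 = 15.2778 m/s.
a = μg = 0.27 × 9.8 = 2.646 m/s².
Reaction distance = 15.2778 × 1.2 = 18.333 m.
Braking distance = v²/(2a) = 233.411 / 5.292 = 44.106 m.
Total stopping distance = 18.333 + 44.106 = 62.439 m, vs 102 m available — it stops with 102 − 62.439 = 39.561 m to spare.

Yes — it stops about 39.6 m short of the obstacle, so it never reaches it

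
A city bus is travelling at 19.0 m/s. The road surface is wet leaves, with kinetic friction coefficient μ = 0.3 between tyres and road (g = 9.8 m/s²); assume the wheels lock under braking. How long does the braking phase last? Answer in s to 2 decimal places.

Braking time ≈ 6.46 s

a = μg = 0.3 × 9.8 = 2.940 m/s².
Braking time = v/a = 19.0000 / 2.940 = 6.463 s.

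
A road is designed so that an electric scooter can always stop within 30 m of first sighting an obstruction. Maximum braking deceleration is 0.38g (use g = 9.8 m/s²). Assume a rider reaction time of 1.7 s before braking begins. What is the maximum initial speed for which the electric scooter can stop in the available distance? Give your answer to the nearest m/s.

Maximum speed ≈ 10 m/s

a = 0.38 × 9.8 = 3.724 m/s².
Stopping distance: v·t_r + v²/(2a) = 30 with t_r = 1.7 s and a = 3.724 m/s².
So v² + 12.662 v − 223.44 = 0.
Positive root: v = −a·t_r + √((a·t_r)² + 2a·d) = −6.331 + √(40.082 + 223.44) = 9.9024 m/s.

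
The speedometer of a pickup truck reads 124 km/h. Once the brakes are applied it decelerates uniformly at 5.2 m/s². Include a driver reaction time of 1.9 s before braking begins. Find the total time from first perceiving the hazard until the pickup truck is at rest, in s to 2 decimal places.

Total time ≈ 8.52 s

124 km/h ÷ 3.6 = 34.4444 m/s.
Braking time = v/a = 34.4444 / 5.200 = 6.624 s.
Total = 1.9 + 6.624 = 8.524 s.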